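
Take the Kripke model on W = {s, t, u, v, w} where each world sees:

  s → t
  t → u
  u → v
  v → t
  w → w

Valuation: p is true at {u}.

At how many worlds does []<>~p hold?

3

s: successors {t}; <>~p there: t:F. ✗
t: successors {u}; <>~p there: u:T. ✓
u: successors {v}; <>~p there: v:T. ✓
v: successors {t}; <>~p there: t:F. ✗
w: successors {w}; <>~p there: w:T. ✓
Satisfying worlds: {t, u, w}.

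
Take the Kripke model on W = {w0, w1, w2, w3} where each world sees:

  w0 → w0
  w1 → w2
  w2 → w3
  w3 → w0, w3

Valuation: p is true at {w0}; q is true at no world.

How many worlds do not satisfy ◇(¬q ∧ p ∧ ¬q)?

w0: successors {w0}; ¬q ∧ p ∧ ¬q there: w0:T. ✓
w1: successors {w2}; ¬q ∧ p ∧ ¬q there: w2:F. ✗
w2: successors {w3}; ¬q ∧ p ∧ ¬q there: w3:F. ✗
w3: successors {w0, w3}; ¬q ∧ p ∧ ¬q there: w0:T, w3:F. ✓
Satisfying worlds: {w0, w3}.
So ◇(¬q ∧ p ∧ ¬q) fails at the other 2 worlds.

2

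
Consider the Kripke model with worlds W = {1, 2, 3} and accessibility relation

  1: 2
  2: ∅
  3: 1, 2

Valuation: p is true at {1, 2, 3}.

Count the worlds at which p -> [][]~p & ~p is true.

0

1: p is T, [][]~p & ~p is F. ✗
2: p is T, [][]~p & ~p is F. ✗
3: p is T, [][]~p & ~p is F. ✗
Satisfying worlds: ∅.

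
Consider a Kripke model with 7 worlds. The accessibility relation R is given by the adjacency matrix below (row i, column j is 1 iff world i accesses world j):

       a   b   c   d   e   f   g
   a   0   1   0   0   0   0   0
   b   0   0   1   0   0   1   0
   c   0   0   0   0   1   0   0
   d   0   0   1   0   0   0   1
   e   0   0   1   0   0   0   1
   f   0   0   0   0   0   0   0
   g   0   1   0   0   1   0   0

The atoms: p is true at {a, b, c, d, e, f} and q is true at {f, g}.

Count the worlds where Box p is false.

2

a: successors {b}; p there: b:T. ✓
b: successors {c, f}; p there: c:T, f:T. ✓
c: successors {e}; p there: e:T. ✓
d: successors {c, g}; p there: c:T, g:F. ✗
e: successors {c, g}; p there: c:T, g:F. ✗
f: no successors, so Box p holds vacuously. ✓
g: successors {b, e}; p there: b:T, e:T. ✓
Satisfying worlds: {a, b, c, f, g}.
So Box p fails at the other 2 worlds.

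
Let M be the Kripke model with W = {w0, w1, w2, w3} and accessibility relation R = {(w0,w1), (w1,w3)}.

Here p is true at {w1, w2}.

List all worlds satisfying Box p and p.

w0: Box p is T, p is F. ✗
w1: Box p is F, p is T. ✗
w2: Box p is T, p is T. ✓
w3: Box p is T, p is F. ✗

{w2}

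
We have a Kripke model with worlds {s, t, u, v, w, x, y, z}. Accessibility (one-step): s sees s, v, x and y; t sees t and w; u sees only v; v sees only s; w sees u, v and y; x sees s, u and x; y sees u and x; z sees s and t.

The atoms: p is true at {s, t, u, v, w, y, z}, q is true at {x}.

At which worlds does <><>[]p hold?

{s, t, v, w, x, y, z}

s: successors {s, v, x, y}; <>[]p there: s:T, v:F, x:T, y:T. ✓
t: successors {t, w}; <>[]p there: t:T, w:T. ✓
u: successors {v}; <>[]p there: v:F. ✗
v: successors {s}; <>[]p there: s:T. ✓
w: successors {u, v, y}; <>[]p there: u:T, v:F, y:T. ✓
x: successors {s, u, x}; <>[]p there: s:T, u:T, x:T. ✓
y: successors {u, x}; <>[]p there: u:T, x:T. ✓
z: successors {s, t}; <>[]p there: s:T, t:T. ✓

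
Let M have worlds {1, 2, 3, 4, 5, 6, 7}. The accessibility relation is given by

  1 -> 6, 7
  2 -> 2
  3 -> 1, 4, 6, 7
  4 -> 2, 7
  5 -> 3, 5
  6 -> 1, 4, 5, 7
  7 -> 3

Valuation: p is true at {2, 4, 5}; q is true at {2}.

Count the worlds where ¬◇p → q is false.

1: ¬◇p is T, q is F. ✗
2: ¬◇p is F, q is T. ✓
3: ¬◇p is F, q is F. ✓
4: ¬◇p is F, q is F. ✓
5: ¬◇p is F, q is F. ✓
6: ¬◇p is F, q is F. ✓
7: ¬◇p is T, q is F. ✗
Satisfying worlds: {2, 3, 4, 5, 6}.
So ¬◇p → q fails at the other 2 worlds.

2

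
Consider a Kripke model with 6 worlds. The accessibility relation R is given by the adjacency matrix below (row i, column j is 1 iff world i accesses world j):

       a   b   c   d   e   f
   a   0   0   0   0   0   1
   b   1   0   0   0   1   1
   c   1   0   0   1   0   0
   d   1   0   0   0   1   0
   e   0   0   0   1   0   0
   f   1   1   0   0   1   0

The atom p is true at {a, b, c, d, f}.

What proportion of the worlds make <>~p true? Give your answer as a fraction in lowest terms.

a: successors {f}; ~p there: f:F. ✗
b: successors {a, e, f}; ~p there: a:F, e:T, f:F. ✓
c: successors {a, d}; ~p there: a:F, d:F. ✗
d: successors {a, e}; ~p there: a:F, e:T. ✓
e: successors {d}; ~p there: d:F. ✗
f: successors {a, b, e}; ~p there: a:F, b:F, e:T. ✓
That's 3 of 6 worlds, so 3/6 = 1/2.

1/2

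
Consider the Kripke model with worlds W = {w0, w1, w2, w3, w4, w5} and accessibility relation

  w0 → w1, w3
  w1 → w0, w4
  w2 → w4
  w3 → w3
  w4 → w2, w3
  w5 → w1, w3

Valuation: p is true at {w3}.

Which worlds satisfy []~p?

{w1, w2}

w0: successors {w1, w3}; ~p there: w1:T, w3:F. ✗
w1: successors {w0, w4}; ~p there: w0:T, w4:T. ✓
w2: successors {w4}; ~p there: w4:T. ✓
w3: successors {w3}; ~p there: w3:F. ✗
w4: successors {w2, w3}; ~p there: w2:T, w3:F. ✗
w5: successors {w1, w3}; ~p there: w1:T, w3:F. ✗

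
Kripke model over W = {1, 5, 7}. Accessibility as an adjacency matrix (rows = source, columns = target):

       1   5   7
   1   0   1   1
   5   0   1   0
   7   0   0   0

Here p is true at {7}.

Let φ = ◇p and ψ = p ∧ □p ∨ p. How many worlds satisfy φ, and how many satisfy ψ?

For ◇p:
1: successors {5, 7}; p there: 5:F, 7:T. ✓
5: successors {5}; p there: 5:F. ✗
7: no successors, so ◇p fails. ✗
— 1 world.
For p ∧ □p ∨ p:
1: p ∧ □p is F, p is F. ✗
5: p ∧ □p is F, p is F. ✗
7: p ∧ □p is T, p is T. ✓
— 1 world.

1 and 1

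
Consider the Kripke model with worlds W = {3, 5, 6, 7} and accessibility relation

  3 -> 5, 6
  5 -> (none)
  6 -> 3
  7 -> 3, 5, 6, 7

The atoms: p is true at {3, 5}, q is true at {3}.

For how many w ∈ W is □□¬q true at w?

2

3: successors {5, 6}; □¬q there: 5:T, 6:F. ✗
5: no successors, so □□¬q holds vacuously. ✓
6: successors {3}; □¬q there: 3:T. ✓
7: successors {3, 5, 6, 7}; □¬q there: 3:T, 5:T, 6:F, 7:F. ✗
Satisfying worlds: {5, 6}.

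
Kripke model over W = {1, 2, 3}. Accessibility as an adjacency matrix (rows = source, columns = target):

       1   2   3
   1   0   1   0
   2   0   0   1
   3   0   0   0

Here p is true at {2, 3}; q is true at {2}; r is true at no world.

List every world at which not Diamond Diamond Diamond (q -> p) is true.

{1, 2, 3}

1: Diamond Diamond Diamond (q -> p) is F. ✓
2: Diamond Diamond Diamond (q -> p) is F. ✓
3: Diamond Diamond Diamond (q -> p) is F. ✓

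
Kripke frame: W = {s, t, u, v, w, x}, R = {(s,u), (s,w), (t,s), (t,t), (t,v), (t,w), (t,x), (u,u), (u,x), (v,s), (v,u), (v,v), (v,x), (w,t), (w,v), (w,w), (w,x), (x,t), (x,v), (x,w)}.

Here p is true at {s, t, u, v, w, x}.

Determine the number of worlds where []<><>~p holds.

s: successors {u, w}; <><>~p there: u:F, w:F. ✗
t: successors {s, t, v, w, x}; <><>~p there: s:F, t:F, v:F, w:F, x:F. ✗
u: successors {u, x}; <><>~p there: u:F, x:F. ✗
v: successors {s, u, v, x}; <><>~p there: s:F, u:F, v:F, x:F. ✗
w: successors {t, v, w, x}; <><>~p there: t:F, v:F, w:F, x:F. ✗
x: successors {t, v, w}; <><>~p there: t:F, v:F, w:F. ✗
Satisfying worlds: ∅.

0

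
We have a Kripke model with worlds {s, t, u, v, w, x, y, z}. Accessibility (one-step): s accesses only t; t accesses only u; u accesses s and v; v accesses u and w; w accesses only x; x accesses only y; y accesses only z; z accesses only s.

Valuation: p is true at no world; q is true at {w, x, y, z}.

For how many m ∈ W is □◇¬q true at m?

5

s: successors {t}; ◇¬q there: t:T. ✓
t: successors {u}; ◇¬q there: u:T. ✓
u: successors {s, v}; ◇¬q there: s:T, v:T. ✓
v: successors {u, w}; ◇¬q there: u:T, w:F. ✗
w: successors {x}; ◇¬q there: x:F. ✗
x: successors {y}; ◇¬q there: y:F. ✗
y: successors {z}; ◇¬q there: z:T. ✓
z: successors {s}; ◇¬q there: s:T. ✓
Satisfying worlds: {s, t, u, y, z}.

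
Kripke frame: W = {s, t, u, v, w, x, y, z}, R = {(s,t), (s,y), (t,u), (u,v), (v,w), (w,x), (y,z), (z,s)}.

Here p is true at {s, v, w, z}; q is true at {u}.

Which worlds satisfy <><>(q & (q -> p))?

∅

s: successors {t, y}; <>(q & (q -> p)) there: t:F, y:F. ✗
t: successors {u}; <>(q & (q -> p)) there: u:F. ✗
u: successors {v}; <>(q & (q -> p)) there: v:F. ✗
v: successors {w}; <>(q & (q -> p)) there: w:F. ✗
w: successors {x}; <>(q & (q -> p)) there: x:F. ✗
x: no successors, so <><>(q & (q -> p)) fails. ✗
y: successors {z}; <>(q & (q -> p)) there: z:F. ✗
z: successors {s}; <>(q & (q -> p)) there: s:F. ✗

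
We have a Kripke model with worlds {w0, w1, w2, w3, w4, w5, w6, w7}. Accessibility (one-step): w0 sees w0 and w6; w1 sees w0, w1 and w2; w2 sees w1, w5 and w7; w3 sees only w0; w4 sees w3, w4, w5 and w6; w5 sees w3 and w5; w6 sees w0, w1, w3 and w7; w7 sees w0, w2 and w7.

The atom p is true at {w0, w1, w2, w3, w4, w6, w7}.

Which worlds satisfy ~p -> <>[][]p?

w0: ~p is F, <>[][]p is T. ✓
w1: ~p is F, <>[][]p is T. ✓
w2: ~p is F, <>[][]p is F. ✓
w3: ~p is F, <>[][]p is T. ✓
w4: ~p is F, <>[][]p is T. ✓
w5: ~p is T, <>[][]p is T. ✓
w6: ~p is F, <>[][]p is T. ✓
w7: ~p is F, <>[][]p is T. ✓

{w0, w1, w2, w3, w4, w5, w6, w7}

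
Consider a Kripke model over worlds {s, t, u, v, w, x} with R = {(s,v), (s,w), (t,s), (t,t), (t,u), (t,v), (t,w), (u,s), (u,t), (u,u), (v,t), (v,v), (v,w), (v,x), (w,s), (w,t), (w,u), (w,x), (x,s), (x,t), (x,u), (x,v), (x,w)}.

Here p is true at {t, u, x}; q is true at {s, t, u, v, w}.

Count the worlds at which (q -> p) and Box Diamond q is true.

s: q -> p is F, Box Diamond q is T. ✗
t: q -> p is T, Box Diamond q is T. ✓
u: q -> p is T, Box Diamond q is T. ✓
v: q -> p is F, Box Diamond q is T. ✗
w: q -> p is F, Box Diamond q is T. ✗
x: q -> p is T, Box Diamond q is T. ✓
Satisfying worlds: {t, u, x}.

3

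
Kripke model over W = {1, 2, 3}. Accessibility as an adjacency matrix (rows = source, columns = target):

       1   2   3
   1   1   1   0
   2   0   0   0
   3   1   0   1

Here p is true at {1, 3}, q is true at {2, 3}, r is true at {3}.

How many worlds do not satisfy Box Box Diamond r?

1: successors {1, 2}; Box Diamond r there: 1:F, 2:T. ✗
2: no successors, so Box Box Diamond r holds vacuously. ✓
3: successors {1, 3}; Box Diamond r there: 1:F, 3:F. ✗
Satisfying worlds: {2}.
So Box Box Diamond r fails at the other 2 worlds.

2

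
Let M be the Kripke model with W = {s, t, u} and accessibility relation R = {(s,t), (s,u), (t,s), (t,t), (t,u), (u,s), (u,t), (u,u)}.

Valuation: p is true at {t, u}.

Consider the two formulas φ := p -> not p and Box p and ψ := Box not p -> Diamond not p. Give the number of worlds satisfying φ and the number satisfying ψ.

1 and 3

For p -> not p and Box p:
s: p is F, not p and Box p is T. ✓
t: p is T, not p and Box p is F. ✗
u: p is T, not p and Box p is F. ✗
— 1 world.
For Box not p -> Diamond not p:
s: Box not p is F, Diamond not p is F. ✓
t: Box not p is F, Diamond not p is T. ✓
u: Box not p is F, Diamond not p is T. ✓
— 3 worlds.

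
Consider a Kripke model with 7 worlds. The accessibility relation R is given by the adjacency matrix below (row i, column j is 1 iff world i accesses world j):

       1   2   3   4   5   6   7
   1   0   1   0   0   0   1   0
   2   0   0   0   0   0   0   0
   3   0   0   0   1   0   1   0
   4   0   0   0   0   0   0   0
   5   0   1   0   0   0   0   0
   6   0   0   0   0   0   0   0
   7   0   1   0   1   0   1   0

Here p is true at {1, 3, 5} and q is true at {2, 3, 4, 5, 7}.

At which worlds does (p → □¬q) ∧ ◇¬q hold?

1: p → □¬q is F, ◇¬q is T. ✗
2: p → □¬q is T, ◇¬q is F. ✗
3: p → □¬q is F, ◇¬q is T. ✗
4: p → □¬q is T, ◇¬q is F. ✗
5: p → □¬q is F, ◇¬q is F. ✗
6: p → □¬q is T, ◇¬q is F. ✗
7: p → □¬q is T, ◇¬q is T. ✓

{7}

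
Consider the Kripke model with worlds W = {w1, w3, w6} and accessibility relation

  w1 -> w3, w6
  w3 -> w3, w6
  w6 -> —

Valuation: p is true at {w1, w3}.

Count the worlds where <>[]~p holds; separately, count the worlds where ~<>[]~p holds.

For <>[]~p:
w1: successors {w3, w6}; []~p there: w3:F, w6:T. ✓
w3: successors {w3, w6}; []~p there: w3:F, w6:T. ✓
w6: no successors, so <>[]~p fails. ✗
— 2 worlds.
For ~<>[]~p:
w1: <>[]~p is T. ✗
w3: <>[]~p is T. ✗
w6: <>[]~p is F. ✓
— 1 world.

2 and 1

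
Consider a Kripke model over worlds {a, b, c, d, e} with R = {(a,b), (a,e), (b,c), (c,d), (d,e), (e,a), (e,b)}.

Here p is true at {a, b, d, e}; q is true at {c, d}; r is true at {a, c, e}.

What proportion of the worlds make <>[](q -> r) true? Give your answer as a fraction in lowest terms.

a: successors {b, e}; [](q -> r) there: b:T, e:T. ✓
b: successors {c}; [](q -> r) there: c:F. ✗
c: successors {d}; [](q -> r) there: d:T. ✓
d: successors {e}; [](q -> r) there: e:T. ✓
e: successors {a, b}; [](q -> r) there: a:T, b:T. ✓
That's 4 of 5 worlds, so 4/5.

4/5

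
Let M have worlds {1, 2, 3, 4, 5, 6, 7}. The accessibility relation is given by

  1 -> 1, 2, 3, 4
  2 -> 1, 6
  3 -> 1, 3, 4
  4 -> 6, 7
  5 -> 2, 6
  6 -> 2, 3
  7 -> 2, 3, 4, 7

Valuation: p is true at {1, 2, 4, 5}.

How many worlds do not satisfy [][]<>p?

1: successors {1, 2, 3, 4}; []<>p there: 1:F, 2:T, 3:F, 4:T. ✗
2: successors {1, 6}; []<>p there: 1:F, 6:T. ✗
3: successors {1, 3, 4}; []<>p there: 1:F, 3:F, 4:T. ✗
4: successors {6, 7}; []<>p there: 6:T, 7:F. ✗
5: successors {2, 6}; []<>p there: 2:T, 6:T. ✓
6: successors {2, 3}; []<>p there: 2:T, 3:F. ✗
7: successors {2, 3, 4, 7}; []<>p there: 2:T, 3:F, 4:T, 7:F. ✗
Satisfying worlds: {5}.
So [][]<>p fails at the other 6 worlds.

6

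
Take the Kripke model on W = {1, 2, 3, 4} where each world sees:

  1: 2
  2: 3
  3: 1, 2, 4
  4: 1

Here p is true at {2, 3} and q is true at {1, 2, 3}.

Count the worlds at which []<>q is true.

4

1: successors {2}; <>q there: 2:T. ✓
2: successors {3}; <>q there: 3:T. ✓
3: successors {1, 2, 4}; <>q there: 1:T, 2:T, 4:T. ✓
4: successors {1}; <>q there: 1:T. ✓
Satisfying worlds: {1, 2, 3, 4}.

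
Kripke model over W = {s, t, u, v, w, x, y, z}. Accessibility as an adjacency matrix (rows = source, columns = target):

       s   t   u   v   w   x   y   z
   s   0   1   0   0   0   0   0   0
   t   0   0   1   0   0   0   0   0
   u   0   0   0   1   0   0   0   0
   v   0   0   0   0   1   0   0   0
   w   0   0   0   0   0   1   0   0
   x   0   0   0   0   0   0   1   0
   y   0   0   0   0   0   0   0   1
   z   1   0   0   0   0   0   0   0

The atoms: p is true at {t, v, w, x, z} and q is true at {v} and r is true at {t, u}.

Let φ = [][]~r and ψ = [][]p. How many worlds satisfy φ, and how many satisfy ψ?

6 and 5

For [][]~r:
s: successors {t}; []~r there: t:F. ✗
t: successors {u}; []~r there: u:T. ✓
u: successors {v}; []~r there: v:T. ✓
v: successors {w}; []~r there: w:T. ✓
w: successors {x}; []~r there: x:T. ✓
x: successors {y}; []~r there: y:T. ✓
y: successors {z}; []~r there: z:T. ✓
z: successors {s}; []~r there: s:F. ✗
— 6 worlds.
For [][]p:
s: successors {t}; []p there: t:F. ✗
t: successors {u}; []p there: u:T. ✓
u: successors {v}; []p there: v:T. ✓
v: successors {w}; []p there: w:T. ✓
w: successors {x}; []p there: x:F. ✗
x: successors {y}; []p there: y:T. ✓
y: successors {z}; []p there: z:F. ✗
z: successors {s}; []p there: s:T. ✓
— 5 worlds.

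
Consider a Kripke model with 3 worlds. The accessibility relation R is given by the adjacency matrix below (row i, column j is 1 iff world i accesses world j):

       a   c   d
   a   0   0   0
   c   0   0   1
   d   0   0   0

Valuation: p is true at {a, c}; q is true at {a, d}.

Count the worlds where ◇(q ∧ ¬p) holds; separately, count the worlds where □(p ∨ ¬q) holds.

1 and 2

For ◇(q ∧ ¬p):
a: no successors, so ◇(q ∧ ¬p) fails. ✗
c: successors {d}; q ∧ ¬p there: d:T. ✓
d: no successors, so ◇(q ∧ ¬p) fails. ✗
— 1 world.
For □(p ∨ ¬q):
a: no successors, so □(p ∨ ¬q) holds vacuously. ✓
c: successors {d}; p ∨ ¬q there: d:F. ✗
d: no successors, so □(p ∨ ¬q) holds vacuously. ✓
— 2 worlds.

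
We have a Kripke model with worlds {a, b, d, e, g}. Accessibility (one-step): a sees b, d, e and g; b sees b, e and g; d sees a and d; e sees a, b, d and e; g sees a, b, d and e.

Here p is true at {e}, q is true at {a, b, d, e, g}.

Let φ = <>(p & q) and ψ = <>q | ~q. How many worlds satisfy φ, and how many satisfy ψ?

For <>(p & q):
a: successors {b, d, e, g}; p & q there: b:F, d:F, e:T, g:F. ✓
b: successors {b, e, g}; p & q there: b:F, e:T, g:F. ✓
d: successors {a, d}; p & q there: a:F, d:F. ✗
e: successors {a, b, d, e}; p & q there: a:F, b:F, d:F, e:T. ✓
g: successors {a, b, d, e}; p & q there: a:F, b:F, d:F, e:T. ✓
— 4 worlds.
For <>q | ~q:
a: <>q is T, ~q is F. ✓
b: <>q is T, ~q is F. ✓
d: <>q is T, ~q is F. ✓
e: <>q is T, ~q is F. ✓
g: <>q is T, ~q is F. ✓
— 5 worlds.

4 and 5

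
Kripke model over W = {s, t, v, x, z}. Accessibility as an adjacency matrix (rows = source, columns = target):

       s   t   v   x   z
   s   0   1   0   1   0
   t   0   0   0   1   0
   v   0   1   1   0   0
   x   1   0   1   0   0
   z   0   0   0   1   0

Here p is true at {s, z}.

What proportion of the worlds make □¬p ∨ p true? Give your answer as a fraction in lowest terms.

4/5

s: □¬p is T, p is T. ✓
t: □¬p is T, p is F. ✓
v: □¬p is T, p is F. ✓
x: □¬p is F, p is F. ✗
z: □¬p is T, p is T. ✓
That's 4 of 5 worlds, so 4/5.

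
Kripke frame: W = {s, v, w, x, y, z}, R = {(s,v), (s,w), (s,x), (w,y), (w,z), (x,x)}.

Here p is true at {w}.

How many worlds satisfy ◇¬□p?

2

s: successors {v, w, x}; ¬□p there: v:F, w:T, x:T. ✓
v: no successors, so ◇¬□p fails. ✗
w: successors {y, z}; ¬□p there: y:F, z:F. ✗
x: successors {x}; ¬□p there: x:T. ✓
y: no successors, so ◇¬□p fails. ✗
z: no successors, so ◇¬□p fails. ✗
Satisfying worlds: {s, x}.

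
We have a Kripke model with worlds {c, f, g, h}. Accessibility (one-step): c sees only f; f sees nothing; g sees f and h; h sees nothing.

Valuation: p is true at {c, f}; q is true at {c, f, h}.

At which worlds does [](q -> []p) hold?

{c, f, g, h}

c: successors {f}; q -> []p there: f:T. ✓
f: no successors, so [](q -> []p) holds vacuously. ✓
g: successors {f, h}; q -> []p there: f:T, h:T. ✓
h: no successors, so [](q -> []p) holds vacuously. ✓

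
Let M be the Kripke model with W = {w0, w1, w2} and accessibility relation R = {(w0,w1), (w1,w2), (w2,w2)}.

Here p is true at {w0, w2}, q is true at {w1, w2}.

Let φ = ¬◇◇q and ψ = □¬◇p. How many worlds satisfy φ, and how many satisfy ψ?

0 and 0

For ¬◇◇q:
w0: ◇◇q is T. ✗
w1: ◇◇q is T. ✗
w2: ◇◇q is T. ✗
— 0 worlds.
For □¬◇p:
w0: successors {w1}; ¬◇p there: w1:F. ✗
w1: successors {w2}; ¬◇p there: w2:F. ✗
w2: successors {w2}; ¬◇p there: w2:F. ✗
— 0 worlds.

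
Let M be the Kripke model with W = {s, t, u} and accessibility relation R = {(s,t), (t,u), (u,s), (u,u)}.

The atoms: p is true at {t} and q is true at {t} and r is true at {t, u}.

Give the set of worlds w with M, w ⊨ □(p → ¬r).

{t, u}

s: successors {t}; p → ¬r there: t:F. ✗
t: successors {u}; p → ¬r there: u:T. ✓
u: successors {s, u}; p → ¬r there: s:T, u:T. ✓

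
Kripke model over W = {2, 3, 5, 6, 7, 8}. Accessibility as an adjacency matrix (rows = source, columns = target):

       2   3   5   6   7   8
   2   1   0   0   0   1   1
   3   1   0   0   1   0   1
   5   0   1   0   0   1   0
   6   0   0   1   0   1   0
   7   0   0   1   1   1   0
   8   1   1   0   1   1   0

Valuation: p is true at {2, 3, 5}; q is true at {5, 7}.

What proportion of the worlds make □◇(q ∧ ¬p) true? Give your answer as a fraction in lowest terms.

2/3

2: successors {2, 7, 8}; ◇(q ∧ ¬p) there: 2:T, 7:T, 8:T. ✓
3: successors {2, 6, 8}; ◇(q ∧ ¬p) there: 2:T, 6:T, 8:T. ✓
5: successors {3, 7}; ◇(q ∧ ¬p) there: 3:F, 7:T. ✗
6: successors {5, 7}; ◇(q ∧ ¬p) there: 5:T, 7:T. ✓
7: successors {5, 6, 7}; ◇(q ∧ ¬p) there: 5:T, 6:T, 7:T. ✓
8: successors {2, 3, 6, 7}; ◇(q ∧ ¬p) there: 2:T, 3:F, 6:T, 7:T. ✗
That's 4 of 6 worlds, so 4/6 = 2/3.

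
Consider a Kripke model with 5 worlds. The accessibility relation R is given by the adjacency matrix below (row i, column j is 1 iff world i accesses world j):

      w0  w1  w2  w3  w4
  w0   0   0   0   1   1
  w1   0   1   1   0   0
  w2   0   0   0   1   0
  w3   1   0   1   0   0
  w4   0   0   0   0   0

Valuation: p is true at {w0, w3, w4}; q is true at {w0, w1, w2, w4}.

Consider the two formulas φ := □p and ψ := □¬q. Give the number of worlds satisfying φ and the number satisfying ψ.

3 and 2

For □p:
w0: successors {w3, w4}; p there: w3:T, w4:T. ✓
w1: successors {w1, w2}; p there: w1:F, w2:F. ✗
w2: successors {w3}; p there: w3:T. ✓
w3: successors {w0, w2}; p there: w0:T, w2:F. ✗
w4: no successors, so □p holds vacuously. ✓
— 3 worlds.
For □¬q:
w0: successors {w3, w4}; ¬q there: w3:T, w4:F. ✗
w1: successors {w1, w2}; ¬q there: w1:F, w2:F. ✗
w2: successors {w3}; ¬q there: w3:T. ✓
w3: successors {w0, w2}; ¬q there: w0:F, w2:F. ✗
w4: no successors, so □¬q holds vacuously. ✓
— 2 worlds.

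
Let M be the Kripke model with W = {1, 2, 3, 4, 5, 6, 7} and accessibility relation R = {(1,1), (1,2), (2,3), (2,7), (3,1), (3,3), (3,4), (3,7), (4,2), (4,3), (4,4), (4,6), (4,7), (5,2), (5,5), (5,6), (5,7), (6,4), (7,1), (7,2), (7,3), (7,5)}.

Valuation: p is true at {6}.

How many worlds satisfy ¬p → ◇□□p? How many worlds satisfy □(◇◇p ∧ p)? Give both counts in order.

1 and 0

For ¬p → ◇□□p:
1: ¬p is T, ◇□□p is F. ✗
2: ¬p is T, ◇□□p is F. ✗
3: ¬p is T, ◇□□p is F. ✗
4: ¬p is T, ◇□□p is F. ✗
5: ¬p is T, ◇□□p is F. ✗
6: ¬p is F, ◇□□p is F. ✓
7: ¬p is T, ◇□□p is F. ✗
— 1 world.
For □(◇◇p ∧ p):
1: successors {1, 2}; ◇◇p ∧ p there: 1:F, 2:F. ✗
2: successors {3, 7}; ◇◇p ∧ p there: 3:F, 7:F. ✗
3: successors {1, 3, 4, 7}; ◇◇p ∧ p there: 1:F, 3:F, 4:F, 7:F. ✗
4: successors {2, 3, 4, 6, 7}; ◇◇p ∧ p there: 2:F, 3:F, 4:F, 6:T, 7:F. ✗
5: successors {2, 5, 6, 7}; ◇◇p ∧ p there: 2:F, 5:F, 6:T, 7:F. ✗
6: successors {4}; ◇◇p ∧ p there: 4:F. ✗
7: successors {1, 2, 3, 5}; ◇◇p ∧ p there: 1:F, 2:F, 3:F, 5:F. ✗
— 0 worlds.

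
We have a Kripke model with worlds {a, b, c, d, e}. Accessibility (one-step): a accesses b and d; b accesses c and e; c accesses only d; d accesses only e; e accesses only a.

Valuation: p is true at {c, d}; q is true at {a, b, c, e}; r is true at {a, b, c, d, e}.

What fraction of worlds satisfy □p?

1/5

a: successors {b, d}; p there: b:F, d:T. ✗
b: successors {c, e}; p there: c:T, e:F. ✗
c: successors {d}; p there: d:T. ✓
d: successors {e}; p there: e:F. ✗
e: successors {a}; p there: a:F. ✗
That's 1 of 5 worlds, so 1/5.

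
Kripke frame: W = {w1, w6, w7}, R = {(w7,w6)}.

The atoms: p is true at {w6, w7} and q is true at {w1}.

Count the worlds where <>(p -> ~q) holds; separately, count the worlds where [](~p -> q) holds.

1 and 3

For <>(p -> ~q):
w1: no successors, so <>(p -> ~q) fails. ✗
w6: no successors, so <>(p -> ~q) fails. ✗
w7: successors {w6}; p -> ~q there: w6:T. ✓
— 1 world.
For [](~p -> q):
w1: no successors, so [](~p -> q) holds vacuously. ✓
w6: no successors, so [](~p -> q) holds vacuously. ✓
w7: successors {w6}; ~p -> q there: w6:T. ✓
— 3 worlds.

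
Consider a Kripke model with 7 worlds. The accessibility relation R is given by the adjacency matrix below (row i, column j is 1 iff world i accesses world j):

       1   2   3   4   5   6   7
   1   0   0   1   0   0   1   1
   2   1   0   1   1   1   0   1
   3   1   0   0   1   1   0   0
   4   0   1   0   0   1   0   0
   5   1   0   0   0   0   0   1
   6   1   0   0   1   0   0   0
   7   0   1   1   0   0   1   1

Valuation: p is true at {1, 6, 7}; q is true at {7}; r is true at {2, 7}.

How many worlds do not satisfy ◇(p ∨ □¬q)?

1

1: successors {3, 6, 7}; p ∨ □¬q there: 3:T, 6:T, 7:T. ✓
2: successors {1, 3, 4, 5, 7}; p ∨ □¬q there: 1:T, 3:T, 4:T, 5:F, 7:T. ✓
3: successors {1, 4, 5}; p ∨ □¬q there: 1:T, 4:T, 5:F. ✓
4: successors {2, 5}; p ∨ □¬q there: 2:F, 5:F. ✗
5: successors {1, 7}; p ∨ □¬q there: 1:T, 7:T. ✓
6: successors {1, 4}; p ∨ □¬q there: 1:T, 4:T. ✓
7: successors {2, 3, 6, 7}; p ∨ □¬q there: 2:F, 3:T, 6:T, 7:T. ✓
Satisfying worlds: {1, 2, 3, 5, 6, 7}.
So ◇(p ∨ □¬q) fails at the other 1 world.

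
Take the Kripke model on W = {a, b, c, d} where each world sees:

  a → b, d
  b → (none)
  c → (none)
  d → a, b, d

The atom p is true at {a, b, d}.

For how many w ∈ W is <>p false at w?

2

a: successors {b, d}; p there: b:T, d:T. ✓
b: no successors, so <>p fails. ✗
c: no successors, so <>p fails. ✗
d: successors {a, b, d}; p there: a:T, b:T, d:T. ✓
Satisfying worlds: {a, d}.
So <>p fails at the other 2 worlds.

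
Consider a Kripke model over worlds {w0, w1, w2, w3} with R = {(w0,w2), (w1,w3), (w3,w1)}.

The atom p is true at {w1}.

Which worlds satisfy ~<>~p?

w0: <>~p is T. ✗
w1: <>~p is T. ✗
w2: <>~p is F. ✓
w3: <>~p is F. ✓

{w2, w3}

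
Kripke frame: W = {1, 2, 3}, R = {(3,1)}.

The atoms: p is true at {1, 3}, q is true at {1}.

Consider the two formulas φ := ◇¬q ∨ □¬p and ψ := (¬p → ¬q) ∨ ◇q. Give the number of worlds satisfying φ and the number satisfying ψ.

2 and 3

For ◇¬q ∨ □¬p:
1: ◇¬q is F, □¬p is T. ✓
2: ◇¬q is F, □¬p is T. ✓
3: ◇¬q is F, □¬p is F. ✗
— 2 worlds.
For (¬p → ¬q) ∨ ◇q:
1: ¬p → ¬q is T, ◇q is F. ✓
2: ¬p → ¬q is T, ◇q is F. ✓
3: ¬p → ¬q is T, ◇q is T. ✓
— 3 worlds.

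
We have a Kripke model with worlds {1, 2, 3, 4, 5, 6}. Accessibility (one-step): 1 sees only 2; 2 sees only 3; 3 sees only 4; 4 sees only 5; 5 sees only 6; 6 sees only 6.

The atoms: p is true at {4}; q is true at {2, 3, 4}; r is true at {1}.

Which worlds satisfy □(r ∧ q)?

1: successors {2}; r ∧ q there: 2:F. ✗
2: successors {3}; r ∧ q there: 3:F. ✗
3: successors {4}; r ∧ q there: 4:F. ✗
4: successors {5}; r ∧ q there: 5:F. ✗
5: successors {6}; r ∧ q there: 6:F. ✗
6: successors {6}; r ∧ q there: 6:F. ✗

∅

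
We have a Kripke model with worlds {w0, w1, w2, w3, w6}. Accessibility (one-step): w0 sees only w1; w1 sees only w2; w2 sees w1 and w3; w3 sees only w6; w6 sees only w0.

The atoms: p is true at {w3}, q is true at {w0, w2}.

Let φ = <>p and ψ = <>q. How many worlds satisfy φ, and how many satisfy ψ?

For <>p:
w0: successors {w1}; p there: w1:F. ✗
w1: successors {w2}; p there: w2:F. ✗
w2: successors {w1, w3}; p there: w1:F, w3:T. ✓
w3: successors {w6}; p there: w6:F. ✗
w6: successors {w0}; p there: w0:F. ✗
— 1 world.
For <>q:
w0: successors {w1}; q there: w1:F. ✗
w1: successors {w2}; q there: w2:T. ✓
w2: successors {w1, w3}; q there: w1:F, w3:F. ✗
w3: successors {w6}; q there: w6:F. ✗
w6: successors {w0}; q there: w0:T. ✓
— 2 worlds.

1 and 2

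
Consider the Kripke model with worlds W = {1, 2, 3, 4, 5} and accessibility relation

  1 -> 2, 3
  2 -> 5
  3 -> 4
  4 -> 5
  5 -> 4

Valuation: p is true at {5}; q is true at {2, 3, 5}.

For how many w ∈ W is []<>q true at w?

2

1: successors {2, 3}; <>q there: 2:T, 3:F. ✗
2: successors {5}; <>q there: 5:F. ✗
3: successors {4}; <>q there: 4:T. ✓
4: successors {5}; <>q there: 5:F. ✗
5: successors {4}; <>q there: 4:T. ✓
Satisfying worlds: {3, 5}.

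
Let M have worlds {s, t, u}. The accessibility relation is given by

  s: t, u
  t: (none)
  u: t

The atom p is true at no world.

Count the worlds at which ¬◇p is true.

s: ◇p is F. ✓
t: ◇p is F. ✓
u: ◇p is F. ✓
Satisfying worlds: {s, t, u}.

3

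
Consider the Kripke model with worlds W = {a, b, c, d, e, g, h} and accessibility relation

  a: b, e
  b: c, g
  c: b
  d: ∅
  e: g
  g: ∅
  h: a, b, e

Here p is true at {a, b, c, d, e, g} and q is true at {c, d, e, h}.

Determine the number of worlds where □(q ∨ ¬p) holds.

a: successors {b, e}; q ∨ ¬p there: b:F, e:T. ✗
b: successors {c, g}; q ∨ ¬p there: c:T, g:F. ✗
c: successors {b}; q ∨ ¬p there: b:F. ✗
d: no successors, so □(q ∨ ¬p) holds vacuously. ✓
e: successors {g}; q ∨ ¬p there: g:F. ✗
g: no successors, so □(q ∨ ¬p) holds vacuously. ✓
h: successors {a, b, e}; q ∨ ¬p there: a:F, b:F, e:T. ✗
Satisfying worlds: {d, g}.

2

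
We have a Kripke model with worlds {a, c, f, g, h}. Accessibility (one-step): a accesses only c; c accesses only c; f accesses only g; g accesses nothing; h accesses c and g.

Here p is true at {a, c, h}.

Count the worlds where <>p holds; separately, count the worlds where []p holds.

For <>p:
a: successors {c}; p there: c:T. ✓
c: successors {c}; p there: c:T. ✓
f: successors {g}; p there: g:F. ✗
g: no successors, so <>p fails. ✗
h: successors {c, g}; p there: c:T, g:F. ✓
— 3 worlds.
For []p:
a: successors {c}; p there: c:T. ✓
c: successors {c}; p there: c:T. ✓
f: successors {g}; p there: g:F. ✗
g: no successors, so []p holds vacuously. ✓
h: successors {c, g}; p there: c:T, g:F. ✗
— 3 worlds.

3 and 3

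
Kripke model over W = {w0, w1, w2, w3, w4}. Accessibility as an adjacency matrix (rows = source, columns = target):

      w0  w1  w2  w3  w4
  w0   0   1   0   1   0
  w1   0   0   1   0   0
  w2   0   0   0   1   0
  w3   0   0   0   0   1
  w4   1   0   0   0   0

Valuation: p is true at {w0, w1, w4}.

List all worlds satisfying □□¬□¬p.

{w1, w2, w3}

w0: successors {w1, w3}; □¬□¬p there: w1:F, w3:T. ✗
w1: successors {w2}; □¬□¬p there: w2:T. ✓
w2: successors {w3}; □¬□¬p there: w3:T. ✓
w3: successors {w4}; □¬□¬p there: w4:T. ✓
w4: successors {w0}; □¬□¬p there: w0:F. ✗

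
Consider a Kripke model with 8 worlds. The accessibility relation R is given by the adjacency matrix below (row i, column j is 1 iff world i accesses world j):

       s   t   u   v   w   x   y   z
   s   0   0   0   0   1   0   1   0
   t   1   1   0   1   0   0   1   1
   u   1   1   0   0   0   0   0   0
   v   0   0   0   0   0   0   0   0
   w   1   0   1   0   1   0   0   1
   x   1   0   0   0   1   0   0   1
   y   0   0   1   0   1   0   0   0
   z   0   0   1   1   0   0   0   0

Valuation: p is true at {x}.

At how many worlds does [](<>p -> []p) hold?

s: successors {w, y}; <>p -> []p there: w:T, y:T. ✓
t: successors {s, t, v, y, z}; <>p -> []p there: s:T, t:T, v:T, y:T, z:T. ✓
u: successors {s, t}; <>p -> []p there: s:T, t:T. ✓
v: no successors, so [](<>p -> []p) holds vacuously. ✓
w: successors {s, u, w, z}; <>p -> []p there: s:T, u:T, w:T, z:T. ✓
x: successors {s, w, z}; <>p -> []p there: s:T, w:T, z:T. ✓
y: successors {u, w}; <>p -> []p there: u:T, w:T. ✓
z: successors {u, v}; <>p -> []p there: u:T, v:T. ✓
Satisfying worlds: {s, t, u, v, w, x, y, z}.

8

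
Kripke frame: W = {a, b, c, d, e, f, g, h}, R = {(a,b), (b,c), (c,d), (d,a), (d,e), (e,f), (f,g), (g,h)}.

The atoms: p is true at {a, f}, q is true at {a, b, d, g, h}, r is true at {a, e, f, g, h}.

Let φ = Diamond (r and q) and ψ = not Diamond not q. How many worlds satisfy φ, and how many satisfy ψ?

For Diamond (r and q):
a: successors {b}; r and q there: b:F. ✗
b: successors {c}; r and q there: c:F. ✗
c: successors {d}; r and q there: d:F. ✗
d: successors {a, e}; r and q there: a:T, e:F. ✓
e: successors {f}; r and q there: f:F. ✗
f: successors {g}; r and q there: g:T. ✓
g: successors {h}; r and q there: h:T. ✓
h: no successors, so Diamond (r and q) fails. ✗
— 3 worlds.
For not Diamond not q:
a: Diamond not q is F. ✓
b: Diamond not q is T. ✗
c: Diamond not q is F. ✓
d: Diamond not q is T. ✗
e: Diamond not q is T. ✗
f: Diamond not q is F. ✓
g: Diamond not q is F. ✓
h: Diamond not q is F. ✓
— 5 worlds.

3 and 5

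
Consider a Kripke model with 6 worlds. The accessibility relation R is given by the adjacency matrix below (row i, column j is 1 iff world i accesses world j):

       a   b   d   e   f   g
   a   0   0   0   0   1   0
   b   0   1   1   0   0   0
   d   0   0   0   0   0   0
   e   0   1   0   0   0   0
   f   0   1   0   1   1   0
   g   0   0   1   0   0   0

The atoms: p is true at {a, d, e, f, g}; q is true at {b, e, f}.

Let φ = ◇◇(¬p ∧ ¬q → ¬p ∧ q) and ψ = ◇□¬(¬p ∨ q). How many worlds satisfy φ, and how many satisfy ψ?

For ◇◇(¬p ∧ ¬q → ¬p ∧ q):
a: successors {f}; ◇(¬p ∧ ¬q → ¬p ∧ q) there: f:T. ✓
b: successors {b, d}; ◇(¬p ∧ ¬q → ¬p ∧ q) there: b:T, d:F. ✓
d: no successors, so ◇◇(¬p ∧ ¬q → ¬p ∧ q) fails. ✗
e: successors {b}; ◇(¬p ∧ ¬q → ¬p ∧ q) there: b:T. ✓
f: successors {b, e, f}; ◇(¬p ∧ ¬q → ¬p ∧ q) there: b:T, e:T, f:T. ✓
g: successors {d}; ◇(¬p ∧ ¬q → ¬p ∧ q) there: d:F. ✗
— 4 worlds.
For ◇□¬(¬p ∨ q):
a: successors {f}; □¬(¬p ∨ q) there: f:F. ✗
b: successors {b, d}; □¬(¬p ∨ q) there: b:F, d:T. ✓
d: no successors, so ◇□¬(¬p ∨ q) fails. ✗
e: successors {b}; □¬(¬p ∨ q) there: b:F. ✗
f: successors {b, e, f}; □¬(¬p ∨ q) there: b:F, e:F, f:F. ✗
g: successors {d}; □¬(¬p ∨ q) there: d:T. ✓
— 2 worlds.

4 and 2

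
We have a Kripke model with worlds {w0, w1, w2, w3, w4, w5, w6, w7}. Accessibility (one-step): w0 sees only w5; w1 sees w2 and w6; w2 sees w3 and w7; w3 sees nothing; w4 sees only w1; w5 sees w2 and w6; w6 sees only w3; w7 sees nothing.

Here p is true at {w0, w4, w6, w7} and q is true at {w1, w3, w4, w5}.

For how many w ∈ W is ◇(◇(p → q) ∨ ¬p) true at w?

6

w0: successors {w5}; ◇(p → q) ∨ ¬p there: w5:T. ✓
w1: successors {w2, w6}; ◇(p → q) ∨ ¬p there: w2:T, w6:T. ✓
w2: successors {w3, w7}; ◇(p → q) ∨ ¬p there: w3:T, w7:F. ✓
w3: no successors, so ◇(◇(p → q) ∨ ¬p) fails. ✗
w4: successors {w1}; ◇(p → q) ∨ ¬p there: w1:T. ✓
w5: successors {w2, w6}; ◇(p → q) ∨ ¬p there: w2:T, w6:T. ✓
w6: successors {w3}; ◇(p → q) ∨ ¬p there: w3:T. ✓
w7: no successors, so ◇(◇(p → q) ∨ ¬p) fails. ✗
Satisfying worlds: {w0, w1, w2, w4, w5, w6}.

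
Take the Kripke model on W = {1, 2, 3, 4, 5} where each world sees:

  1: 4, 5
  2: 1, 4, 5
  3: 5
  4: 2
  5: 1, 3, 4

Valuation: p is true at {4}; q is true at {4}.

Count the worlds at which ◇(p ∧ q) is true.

3

1: successors {4, 5}; p ∧ q there: 4:T, 5:F. ✓
2: successors {1, 4, 5}; p ∧ q there: 1:F, 4:T, 5:F. ✓
3: successors {5}; p ∧ q there: 5:F. ✗
4: successors {2}; p ∧ q there: 2:F. ✗
5: successors {1, 3, 4}; p ∧ q there: 1:F, 3:F, 4:T. ✓
Satisfying worlds: {1, 2, 5}.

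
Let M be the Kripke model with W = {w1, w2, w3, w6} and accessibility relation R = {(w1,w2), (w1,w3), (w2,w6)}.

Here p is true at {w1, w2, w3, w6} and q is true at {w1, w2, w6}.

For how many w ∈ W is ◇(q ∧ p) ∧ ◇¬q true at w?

w1: ◇(q ∧ p) is T, ◇¬q is T. ✓
w2: ◇(q ∧ p) is T, ◇¬q is F. ✗
w3: ◇(q ∧ p) is F, ◇¬q is F. ✗
w6: ◇(q ∧ p) is F, ◇¬q is F. ✗
Satisfying worlds: {w1}.

1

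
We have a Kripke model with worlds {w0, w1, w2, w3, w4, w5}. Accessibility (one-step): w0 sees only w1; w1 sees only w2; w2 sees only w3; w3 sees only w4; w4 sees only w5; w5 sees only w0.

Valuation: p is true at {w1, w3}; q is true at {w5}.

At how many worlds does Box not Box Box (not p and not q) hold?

w0: successors {w1}; not Box Box (not p and not q) there: w1:T. ✓
w1: successors {w2}; not Box Box (not p and not q) there: w2:F. ✗
w2: successors {w3}; not Box Box (not p and not q) there: w3:T. ✓
w3: successors {w4}; not Box Box (not p and not q) there: w4:F. ✗
w4: successors {w5}; not Box Box (not p and not q) there: w5:T. ✓
w5: successors {w0}; not Box Box (not p and not q) there: w0:F. ✗
Satisfying worlds: {w0, w2, w4}.

3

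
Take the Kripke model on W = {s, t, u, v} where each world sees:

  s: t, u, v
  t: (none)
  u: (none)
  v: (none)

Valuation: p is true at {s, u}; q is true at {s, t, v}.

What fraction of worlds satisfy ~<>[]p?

s: <>[]p is T. ✗
t: <>[]p is F. ✓
u: <>[]p is F. ✓
v: <>[]p is F. ✓
That's 3 of 4 worlds, so 3/4.

3/4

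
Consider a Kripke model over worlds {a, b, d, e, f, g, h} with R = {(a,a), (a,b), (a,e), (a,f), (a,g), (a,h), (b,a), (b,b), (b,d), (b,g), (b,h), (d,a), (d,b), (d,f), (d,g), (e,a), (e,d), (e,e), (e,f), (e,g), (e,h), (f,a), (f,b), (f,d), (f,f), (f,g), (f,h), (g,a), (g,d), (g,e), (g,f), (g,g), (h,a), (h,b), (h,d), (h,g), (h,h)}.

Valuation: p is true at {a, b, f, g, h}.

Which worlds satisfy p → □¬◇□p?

{d, e}

a: p is T, □¬◇□p is F. ✗
b: p is T, □¬◇□p is F. ✗
d: p is F, □¬◇□p is F. ✓
e: p is F, □¬◇□p is F. ✓
f: p is T, □¬◇□p is F. ✗
g: p is T, □¬◇□p is F. ✗
h: p is T, □¬◇□p is F. ✗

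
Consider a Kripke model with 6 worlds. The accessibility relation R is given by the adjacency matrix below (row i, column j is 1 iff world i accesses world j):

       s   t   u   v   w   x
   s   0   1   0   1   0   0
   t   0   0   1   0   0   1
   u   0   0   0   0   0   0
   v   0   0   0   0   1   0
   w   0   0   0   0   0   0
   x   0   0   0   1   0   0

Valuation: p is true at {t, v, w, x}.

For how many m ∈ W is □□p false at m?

1

s: successors {t, v}; □p there: t:F, v:T. ✗
t: successors {u, x}; □p there: u:T, x:T. ✓
u: no successors, so □□p holds vacuously. ✓
v: successors {w}; □p there: w:T. ✓
w: no successors, so □□p holds vacuously. ✓
x: successors {v}; □p there: v:T. ✓
Satisfying worlds: {t, u, v, w, x}.
So □□p fails at the other 1 world.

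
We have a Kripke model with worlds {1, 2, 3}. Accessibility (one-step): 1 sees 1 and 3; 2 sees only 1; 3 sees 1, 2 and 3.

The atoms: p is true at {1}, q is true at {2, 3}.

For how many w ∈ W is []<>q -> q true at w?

1: []<>q is T, q is F. ✗
2: []<>q is T, q is T. ✓
3: []<>q is F, q is T. ✓
Satisfying worlds: {2, 3}.

2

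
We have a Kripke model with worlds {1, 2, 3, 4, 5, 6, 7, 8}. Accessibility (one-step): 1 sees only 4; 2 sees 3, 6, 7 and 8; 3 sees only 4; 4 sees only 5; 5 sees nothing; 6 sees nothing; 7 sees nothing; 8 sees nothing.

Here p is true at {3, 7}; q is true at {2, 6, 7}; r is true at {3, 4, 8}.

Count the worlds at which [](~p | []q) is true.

7

1: successors {4}; ~p | []q there: 4:T. ✓
2: successors {3, 6, 7, 8}; ~p | []q there: 3:F, 6:T, 7:T, 8:T. ✗
3: successors {4}; ~p | []q there: 4:T. ✓
4: successors {5}; ~p | []q there: 5:T. ✓
5: no successors, so [](~p | []q) holds vacuously. ✓
6: no successors, so [](~p | []q) holds vacuously. ✓
7: no successors, so [](~p | []q) holds vacuously. ✓
8: no successors, so [](~p | []q) holds vacuously. ✓
Satisfying worlds: {1, 3, 4, 5, 6, 7, 8}.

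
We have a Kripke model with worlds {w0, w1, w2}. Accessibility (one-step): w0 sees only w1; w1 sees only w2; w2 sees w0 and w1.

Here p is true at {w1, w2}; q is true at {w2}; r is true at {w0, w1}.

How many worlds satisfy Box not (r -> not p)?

w0: successors {w1}; not (r -> not p) there: w1:T. ✓
w1: successors {w2}; not (r -> not p) there: w2:F. ✗
w2: successors {w0, w1}; not (r -> not p) there: w0:F, w1:T. ✗
Satisfying worlds: {w0}.

1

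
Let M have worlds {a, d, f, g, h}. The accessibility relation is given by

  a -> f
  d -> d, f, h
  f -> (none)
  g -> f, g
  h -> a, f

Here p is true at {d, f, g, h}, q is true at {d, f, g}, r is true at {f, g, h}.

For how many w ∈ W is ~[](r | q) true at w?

a: [](r | q) is T. ✗
d: [](r | q) is T. ✗
f: [](r | q) is T. ✗
g: [](r | q) is T. ✗
h: [](r | q) is F. ✓
Satisfying worlds: {h}.

1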